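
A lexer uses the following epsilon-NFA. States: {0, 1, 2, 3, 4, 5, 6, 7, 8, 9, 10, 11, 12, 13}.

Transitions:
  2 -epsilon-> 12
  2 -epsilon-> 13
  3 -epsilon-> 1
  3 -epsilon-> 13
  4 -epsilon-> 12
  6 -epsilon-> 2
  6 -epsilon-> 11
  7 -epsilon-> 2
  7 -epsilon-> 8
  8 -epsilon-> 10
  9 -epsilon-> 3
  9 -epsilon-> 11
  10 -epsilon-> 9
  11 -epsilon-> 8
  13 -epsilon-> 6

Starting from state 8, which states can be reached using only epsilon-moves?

Start with {8}.
From 8 via epsilon: add 10.
From 10 via epsilon: add 9.
From 9 via epsilon: add 3, 11.
From 3 via epsilon: add 1, 13.
From 13 via epsilon: add 6.
From 6 via epsilon: add 2.
From 2 via epsilon: add 12.
No new states can be added; the closed set is {1, 2, 3, 6, 8, 9, 10, 11, 12, 13}.

{1, 2, 3, 6, 8, 9, 10, 11, 12, 13}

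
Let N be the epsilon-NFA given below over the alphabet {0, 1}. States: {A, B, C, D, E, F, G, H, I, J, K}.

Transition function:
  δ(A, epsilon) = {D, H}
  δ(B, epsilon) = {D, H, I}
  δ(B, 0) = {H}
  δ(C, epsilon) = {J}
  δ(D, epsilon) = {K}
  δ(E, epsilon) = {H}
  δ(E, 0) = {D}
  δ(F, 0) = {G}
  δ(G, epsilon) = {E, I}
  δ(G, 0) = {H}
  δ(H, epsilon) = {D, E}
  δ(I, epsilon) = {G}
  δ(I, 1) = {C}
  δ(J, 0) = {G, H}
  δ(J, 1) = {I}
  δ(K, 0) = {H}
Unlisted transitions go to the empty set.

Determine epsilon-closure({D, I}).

{D, E, G, H, I, K}

Start with {D, I}.
From D via epsilon: add K.
From I via epsilon: add G.
From G via epsilon: add E.
From E via epsilon: add H.
No new states can be added; the closed set is {D, E, G, H, I, K}.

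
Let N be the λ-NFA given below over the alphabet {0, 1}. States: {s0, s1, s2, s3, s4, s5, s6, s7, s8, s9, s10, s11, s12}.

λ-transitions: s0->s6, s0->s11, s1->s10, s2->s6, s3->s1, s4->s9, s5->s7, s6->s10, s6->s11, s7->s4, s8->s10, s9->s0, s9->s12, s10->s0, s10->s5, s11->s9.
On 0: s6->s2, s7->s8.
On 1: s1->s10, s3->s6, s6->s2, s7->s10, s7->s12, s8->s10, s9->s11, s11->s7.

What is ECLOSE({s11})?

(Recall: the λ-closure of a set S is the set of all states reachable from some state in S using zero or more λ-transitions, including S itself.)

Start with {s11}.
From s11 via λ: add s9.
From s9 via λ: add s0, s12.
From s0 via λ: add s6.
From s6 via λ: add s10.
From s10 via λ: add s5.
From s5 via λ: add s7.
From s7 via λ: add s4.
No new states can be added; the closed set is {s0, s4, s5, s6, s7, s9, s10, s11, s12}.

{s0, s4, s5, s6, s7, s9, s10, s11, s12}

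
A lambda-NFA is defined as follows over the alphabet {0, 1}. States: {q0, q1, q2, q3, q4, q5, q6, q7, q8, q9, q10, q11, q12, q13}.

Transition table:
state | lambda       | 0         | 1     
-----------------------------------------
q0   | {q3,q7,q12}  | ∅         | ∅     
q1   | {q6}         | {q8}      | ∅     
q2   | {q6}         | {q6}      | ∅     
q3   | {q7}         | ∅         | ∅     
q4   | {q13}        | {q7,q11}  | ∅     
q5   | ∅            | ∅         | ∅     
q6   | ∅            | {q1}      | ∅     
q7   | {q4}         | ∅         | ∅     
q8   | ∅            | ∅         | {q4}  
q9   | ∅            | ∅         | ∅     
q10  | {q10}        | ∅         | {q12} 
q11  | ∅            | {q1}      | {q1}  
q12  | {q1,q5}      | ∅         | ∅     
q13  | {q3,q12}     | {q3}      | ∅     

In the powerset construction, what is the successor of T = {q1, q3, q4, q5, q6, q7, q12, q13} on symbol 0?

{q1, q3, q4, q5, q6, q7, q8, q11, q12, q13}

q1 on 0 → {q8}.
q4 on 0 → {q7, q11}.
q6 on 0 → {q1}.
q13 on 0 → {q3}.
No 0-transition from q3, q5, q7, q12.
Union after reading 0: {q1, q3, q7, q8, q11}.
Now take the lambda-closure:
From q1 via lambda: add q6.
From q7 via lambda: add q4.
From q4 via lambda: add q13.
From q13 via lambda: add q12.
From q12 via lambda: add q5.
No new states can be added; the closed set is {q1, q3, q4, q5, q6, q7, q8, q11, q12, q13}.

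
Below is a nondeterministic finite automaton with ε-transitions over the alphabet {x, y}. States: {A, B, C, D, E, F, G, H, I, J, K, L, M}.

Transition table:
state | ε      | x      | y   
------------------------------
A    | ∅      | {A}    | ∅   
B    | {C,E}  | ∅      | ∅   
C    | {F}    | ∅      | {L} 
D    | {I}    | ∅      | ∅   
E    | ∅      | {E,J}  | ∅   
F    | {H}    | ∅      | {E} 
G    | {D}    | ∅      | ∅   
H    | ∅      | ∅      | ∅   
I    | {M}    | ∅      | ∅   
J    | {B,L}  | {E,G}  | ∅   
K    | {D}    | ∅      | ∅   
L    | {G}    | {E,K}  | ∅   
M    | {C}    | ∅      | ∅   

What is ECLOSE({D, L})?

{C, D, F, G, H, I, L, M}

Start with {D, L}.
From D via ε: add I.
From L via ε: add G.
From I via ε: add M.
From M via ε: add C.
From C via ε: add F.
From F via ε: add H.
No new states can be added; the closed set is {C, D, F, G, H, I, L, M}.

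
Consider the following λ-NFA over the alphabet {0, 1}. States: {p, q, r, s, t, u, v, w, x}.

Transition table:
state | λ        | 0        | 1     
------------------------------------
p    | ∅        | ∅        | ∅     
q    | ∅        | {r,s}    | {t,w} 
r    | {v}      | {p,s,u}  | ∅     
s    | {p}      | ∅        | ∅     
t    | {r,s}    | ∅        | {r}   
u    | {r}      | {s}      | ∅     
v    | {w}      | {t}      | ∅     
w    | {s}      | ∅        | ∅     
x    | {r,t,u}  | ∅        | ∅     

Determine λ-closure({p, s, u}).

{p, r, s, u, v, w}

Start with {p, s, u}.
From u via λ: add r.
From r via λ: add v.
From v via λ: add w.
No new states can be added; the closed set is {p, r, s, u, v, w}.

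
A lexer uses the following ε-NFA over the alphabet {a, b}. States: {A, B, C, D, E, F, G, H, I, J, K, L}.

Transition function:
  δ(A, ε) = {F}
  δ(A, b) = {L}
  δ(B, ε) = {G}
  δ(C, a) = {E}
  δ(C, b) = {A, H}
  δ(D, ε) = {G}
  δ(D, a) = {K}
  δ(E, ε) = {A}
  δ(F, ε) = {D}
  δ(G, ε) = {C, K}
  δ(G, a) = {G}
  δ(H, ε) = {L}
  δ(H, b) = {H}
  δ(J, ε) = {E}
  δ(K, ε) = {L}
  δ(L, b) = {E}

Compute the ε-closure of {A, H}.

{A, C, D, F, G, H, K, L}

Start with {A, H}.
From A via ε: add F.
From H via ε: add L.
From F via ε: add D.
From D via ε: add G.
From G via ε: add C, K.
No new states can be added; the closed set is {A, C, D, F, G, H, K, L}.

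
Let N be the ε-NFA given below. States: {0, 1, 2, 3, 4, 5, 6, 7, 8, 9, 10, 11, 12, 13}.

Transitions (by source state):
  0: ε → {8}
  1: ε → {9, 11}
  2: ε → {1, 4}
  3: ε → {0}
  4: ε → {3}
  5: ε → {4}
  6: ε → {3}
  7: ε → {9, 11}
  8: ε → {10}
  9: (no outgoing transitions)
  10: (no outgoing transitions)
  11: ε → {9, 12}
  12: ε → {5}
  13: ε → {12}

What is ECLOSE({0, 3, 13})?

Start with {0, 3, 13}.
From 0 via ε: add 8.
From 13 via ε: add 12.
From 8 via ε: add 10.
From 12 via ε: add 5.
From 5 via ε: add 4.
No new states can be added; the closed set is {0, 3, 4, 5, 8, 10, 12, 13}.

{0, 3, 4, 5, 8, 10, 12, 13}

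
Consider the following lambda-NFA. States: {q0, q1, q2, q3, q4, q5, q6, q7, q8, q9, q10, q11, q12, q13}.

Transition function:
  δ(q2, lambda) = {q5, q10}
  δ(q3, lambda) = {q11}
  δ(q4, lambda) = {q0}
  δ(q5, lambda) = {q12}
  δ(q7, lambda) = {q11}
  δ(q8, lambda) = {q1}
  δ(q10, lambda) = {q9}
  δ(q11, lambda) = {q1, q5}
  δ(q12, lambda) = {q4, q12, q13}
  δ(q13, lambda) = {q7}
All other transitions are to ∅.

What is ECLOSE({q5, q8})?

{q0, q1, q4, q5, q7, q8, q11, q12, q13}

Start with {q5, q8}.
From q5 via lambda: add q12.
From q8 via lambda: add q1.
From q12 via lambda: add q4, q13.
From q4 via lambda: add q0.
From q13 via lambda: add q7.
From q7 via lambda: add q11.
No new states can be added; the closed set is {q0, q1, q4, q5, q7, q8, q11, q12, q13}.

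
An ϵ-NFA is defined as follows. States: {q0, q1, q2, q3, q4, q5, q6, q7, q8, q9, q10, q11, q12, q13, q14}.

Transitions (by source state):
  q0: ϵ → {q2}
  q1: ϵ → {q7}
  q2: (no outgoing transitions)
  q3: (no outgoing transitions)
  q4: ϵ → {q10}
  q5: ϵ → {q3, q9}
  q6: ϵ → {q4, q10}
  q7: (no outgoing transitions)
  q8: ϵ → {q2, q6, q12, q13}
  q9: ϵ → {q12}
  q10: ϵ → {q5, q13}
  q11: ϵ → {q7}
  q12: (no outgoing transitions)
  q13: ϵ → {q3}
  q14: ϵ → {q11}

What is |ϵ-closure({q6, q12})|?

Start with {q6, q12}.
From q6 via ϵ: add q4, q10.
From q10 via ϵ: add q5, q13.
From q5 via ϵ: add q3, q9.
ϵ-closure = {q3, q4, q5, q6, q9, q10, q12, q13}, which has 8 states.

8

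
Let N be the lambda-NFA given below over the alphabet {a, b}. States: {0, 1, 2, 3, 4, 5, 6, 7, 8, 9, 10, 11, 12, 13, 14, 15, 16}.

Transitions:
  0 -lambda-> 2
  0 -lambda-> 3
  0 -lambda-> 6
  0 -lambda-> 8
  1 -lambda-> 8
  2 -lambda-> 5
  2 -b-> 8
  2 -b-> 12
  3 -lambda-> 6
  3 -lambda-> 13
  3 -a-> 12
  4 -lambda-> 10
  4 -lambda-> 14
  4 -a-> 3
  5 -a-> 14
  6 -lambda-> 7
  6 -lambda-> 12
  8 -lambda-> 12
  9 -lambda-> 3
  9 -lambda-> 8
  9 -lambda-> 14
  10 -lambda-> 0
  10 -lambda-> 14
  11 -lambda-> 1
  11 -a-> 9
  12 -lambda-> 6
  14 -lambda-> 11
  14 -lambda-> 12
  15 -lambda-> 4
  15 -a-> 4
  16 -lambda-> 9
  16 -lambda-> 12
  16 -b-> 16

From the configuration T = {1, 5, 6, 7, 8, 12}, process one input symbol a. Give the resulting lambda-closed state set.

{1, 6, 7, 8, 11, 12, 14}

5 on a → {14}.
No a-transition from 1, 6, 7, 8, 12.
Union after reading a: {14}.
Now take the lambda-closure:
From 14 via lambda: add 11, 12.
From 11 via lambda: add 1.
From 12 via lambda: add 6.
From 1 via lambda: add 8.
From 6 via lambda: add 7.
No new states can be added; the closed set is {1, 6, 7, 8, 11, 12, 14}.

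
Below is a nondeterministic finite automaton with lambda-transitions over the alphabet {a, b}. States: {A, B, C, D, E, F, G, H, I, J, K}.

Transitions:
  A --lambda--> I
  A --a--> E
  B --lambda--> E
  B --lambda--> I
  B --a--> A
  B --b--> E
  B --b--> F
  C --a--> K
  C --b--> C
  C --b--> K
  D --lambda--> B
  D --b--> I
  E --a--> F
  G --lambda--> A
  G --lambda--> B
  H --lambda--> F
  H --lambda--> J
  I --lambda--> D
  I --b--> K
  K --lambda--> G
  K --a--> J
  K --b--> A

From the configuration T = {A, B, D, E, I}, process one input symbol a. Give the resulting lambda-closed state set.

{A, B, D, E, F, I}

A on a → {E}.
B on a → {A}.
E on a → {F}.
No a-transition from D, I.
Union after reading a: {A, E, F}.
Now take the lambda-closure:
From A via lambda: add I.
From I via lambda: add D.
From D via lambda: add B.
No new states can be added; the closed set is {A, B, D, E, F, I}.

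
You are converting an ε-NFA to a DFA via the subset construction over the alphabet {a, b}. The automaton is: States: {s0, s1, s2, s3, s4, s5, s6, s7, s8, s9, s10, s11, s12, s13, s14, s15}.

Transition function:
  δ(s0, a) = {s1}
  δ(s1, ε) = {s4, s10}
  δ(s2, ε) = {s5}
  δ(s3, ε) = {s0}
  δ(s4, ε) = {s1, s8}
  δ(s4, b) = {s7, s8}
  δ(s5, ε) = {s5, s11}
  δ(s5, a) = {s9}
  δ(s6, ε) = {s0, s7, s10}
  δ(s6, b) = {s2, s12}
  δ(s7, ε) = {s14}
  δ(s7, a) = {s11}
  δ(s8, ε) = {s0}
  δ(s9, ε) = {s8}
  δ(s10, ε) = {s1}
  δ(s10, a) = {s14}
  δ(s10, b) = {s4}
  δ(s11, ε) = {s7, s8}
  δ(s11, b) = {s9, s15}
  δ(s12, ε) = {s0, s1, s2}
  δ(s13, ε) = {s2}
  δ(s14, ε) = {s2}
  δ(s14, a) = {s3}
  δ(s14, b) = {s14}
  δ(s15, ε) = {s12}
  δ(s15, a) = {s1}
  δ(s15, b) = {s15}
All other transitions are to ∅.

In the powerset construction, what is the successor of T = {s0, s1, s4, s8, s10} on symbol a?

s0 on a → {s1}.
s10 on a → {s14}.
No a-transition from s1, s4, s8.
Union after reading a: {s1, s14}.
Now take the ε-closure:
From s1 via ε: add s4, s10.
From s14 via ε: add s2.
From s2 via ε: add s5.
From s4 via ε: add s8.
From s5 via ε: add s11.
From s8 via ε: add s0.
From s11 via ε: add s7.
No new states can be added; the closed set is {s0, s1, s2, s4, s5, s7, s8, s10, s11, s14}.

{s0, s1, s2, s4, s5, s7, s8, s10, s11, s14}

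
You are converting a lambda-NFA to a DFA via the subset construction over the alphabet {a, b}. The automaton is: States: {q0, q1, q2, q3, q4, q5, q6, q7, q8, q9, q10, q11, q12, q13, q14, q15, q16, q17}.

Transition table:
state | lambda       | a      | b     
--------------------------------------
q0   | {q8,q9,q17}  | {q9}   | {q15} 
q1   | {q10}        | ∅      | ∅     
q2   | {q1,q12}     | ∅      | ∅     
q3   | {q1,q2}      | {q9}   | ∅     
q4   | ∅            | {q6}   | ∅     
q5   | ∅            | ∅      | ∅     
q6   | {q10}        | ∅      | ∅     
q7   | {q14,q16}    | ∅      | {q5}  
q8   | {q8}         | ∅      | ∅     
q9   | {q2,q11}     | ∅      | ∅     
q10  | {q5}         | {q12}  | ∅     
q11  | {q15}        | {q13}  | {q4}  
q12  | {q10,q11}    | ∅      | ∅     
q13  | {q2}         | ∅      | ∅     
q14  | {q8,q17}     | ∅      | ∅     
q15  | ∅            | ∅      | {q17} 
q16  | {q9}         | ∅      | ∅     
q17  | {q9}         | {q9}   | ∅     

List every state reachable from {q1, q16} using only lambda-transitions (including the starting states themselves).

{q1, q2, q5, q9, q10, q11, q12, q15, q16}

Start with {q1, q16}.
From q1 via lambda: add q10.
From q16 via lambda: add q9.
From q9 via lambda: add q2, q11.
From q10 via lambda: add q5.
From q2 via lambda: add q12.
From q11 via lambda: add q15.
No new states can be added; the closed set is {q1, q2, q5, q9, q10, q11, q12, q15, q16}.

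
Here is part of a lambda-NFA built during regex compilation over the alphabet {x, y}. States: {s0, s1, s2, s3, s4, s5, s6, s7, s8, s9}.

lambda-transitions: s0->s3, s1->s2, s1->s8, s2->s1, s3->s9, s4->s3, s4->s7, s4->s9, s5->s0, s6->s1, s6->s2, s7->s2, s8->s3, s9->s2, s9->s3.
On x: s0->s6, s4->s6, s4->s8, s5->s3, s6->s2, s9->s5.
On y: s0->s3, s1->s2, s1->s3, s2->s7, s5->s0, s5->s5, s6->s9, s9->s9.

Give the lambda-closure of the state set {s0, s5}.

Start with {s0, s5}.
From s0 via lambda: add s3.
From s3 via lambda: add s9.
From s9 via lambda: add s2.
From s2 via lambda: add s1.
From s1 via lambda: add s8.
No new states can be added; the closed set is {s0, s1, s2, s3, s5, s8, s9}.

{s0, s1, s2, s3, s5, s8, s9}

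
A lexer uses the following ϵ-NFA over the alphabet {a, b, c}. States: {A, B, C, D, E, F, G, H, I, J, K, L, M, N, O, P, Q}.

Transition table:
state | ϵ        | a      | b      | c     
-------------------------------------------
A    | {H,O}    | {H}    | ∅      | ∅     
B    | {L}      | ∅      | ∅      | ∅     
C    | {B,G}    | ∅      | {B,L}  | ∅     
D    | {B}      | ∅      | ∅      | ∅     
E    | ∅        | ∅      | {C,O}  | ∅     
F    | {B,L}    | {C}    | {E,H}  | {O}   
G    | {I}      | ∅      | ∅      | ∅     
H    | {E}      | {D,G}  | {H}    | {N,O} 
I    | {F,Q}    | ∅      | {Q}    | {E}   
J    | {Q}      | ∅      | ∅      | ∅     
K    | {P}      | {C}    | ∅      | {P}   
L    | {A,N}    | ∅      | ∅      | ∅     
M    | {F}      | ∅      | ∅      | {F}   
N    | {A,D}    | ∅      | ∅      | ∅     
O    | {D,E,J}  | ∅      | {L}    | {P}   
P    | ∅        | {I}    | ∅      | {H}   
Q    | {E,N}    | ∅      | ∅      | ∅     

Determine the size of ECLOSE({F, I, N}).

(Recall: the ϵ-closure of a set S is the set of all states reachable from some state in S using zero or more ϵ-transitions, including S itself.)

Start with {F, I, N}.
From F via ϵ: add B, L.
From I via ϵ: add Q.
From N via ϵ: add A, D.
From A via ϵ: add H, O.
From Q via ϵ: add E.
From O via ϵ: add J.
ϵ-closure = {A, B, D, E, F, H, I, J, L, N, O, Q}, which has 12 states.

12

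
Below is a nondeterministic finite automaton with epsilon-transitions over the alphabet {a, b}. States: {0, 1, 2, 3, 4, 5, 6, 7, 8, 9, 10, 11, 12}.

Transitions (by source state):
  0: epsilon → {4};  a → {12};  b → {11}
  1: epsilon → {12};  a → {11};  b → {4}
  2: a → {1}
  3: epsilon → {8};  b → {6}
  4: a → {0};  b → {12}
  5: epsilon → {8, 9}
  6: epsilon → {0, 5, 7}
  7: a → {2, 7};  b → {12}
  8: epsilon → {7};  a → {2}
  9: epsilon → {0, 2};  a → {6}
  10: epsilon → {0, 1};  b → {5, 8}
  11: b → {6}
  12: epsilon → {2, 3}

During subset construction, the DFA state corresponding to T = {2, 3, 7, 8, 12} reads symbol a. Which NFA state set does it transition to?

2 on a → {1}.
7 on a → {2, 7}.
8 on a → {2}.
No a-transition from 3, 12.
Union after reading a: {1, 2, 7}.
Now take the epsilon-closure:
From 1 via epsilon: add 12.
From 12 via epsilon: add 3.
From 3 via epsilon: add 8.
No new states can be added; the closed set is {1, 2, 3, 7, 8, 12}.

{1, 2, 3, 7, 8, 12}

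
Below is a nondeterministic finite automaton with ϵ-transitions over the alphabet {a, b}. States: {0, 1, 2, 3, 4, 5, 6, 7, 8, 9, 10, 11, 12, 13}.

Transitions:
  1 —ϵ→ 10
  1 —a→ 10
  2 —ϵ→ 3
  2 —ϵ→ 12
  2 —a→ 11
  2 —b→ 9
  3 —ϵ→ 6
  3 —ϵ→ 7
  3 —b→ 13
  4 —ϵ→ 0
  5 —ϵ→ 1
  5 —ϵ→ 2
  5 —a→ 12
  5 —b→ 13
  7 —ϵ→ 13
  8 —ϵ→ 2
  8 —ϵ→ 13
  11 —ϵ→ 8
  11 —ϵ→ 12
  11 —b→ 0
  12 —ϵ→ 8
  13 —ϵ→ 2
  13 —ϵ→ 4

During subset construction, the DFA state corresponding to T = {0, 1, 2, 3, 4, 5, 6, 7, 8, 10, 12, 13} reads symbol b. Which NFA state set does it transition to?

{0, 2, 3, 4, 6, 7, 8, 9, 12, 13}

2 on b → {9}.
3 on b → {13}.
5 on b → {13}.
No b-transition from 0, 1, 4, 6, 7, 8, 10, 12, 13.
Union after reading b: {9, 13}.
Now take the ϵ-closure:
From 13 via ϵ: add 2, 4.
From 2 via ϵ: add 3, 12.
From 4 via ϵ: add 0.
From 3 via ϵ: add 6, 7.
From 12 via ϵ: add 8.
No new states can be added; the closed set is {0, 2, 3, 4, 6, 7, 8, 9, 12, 13}.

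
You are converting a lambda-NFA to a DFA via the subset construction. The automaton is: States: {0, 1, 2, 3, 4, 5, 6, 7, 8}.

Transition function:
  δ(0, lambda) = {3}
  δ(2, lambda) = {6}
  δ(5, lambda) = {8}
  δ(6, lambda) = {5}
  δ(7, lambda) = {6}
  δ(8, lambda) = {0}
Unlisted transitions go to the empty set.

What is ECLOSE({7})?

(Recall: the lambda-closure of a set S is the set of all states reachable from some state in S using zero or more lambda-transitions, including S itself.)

Start with {7}.
From 7 via lambda: add 6.
From 6 via lambda: add 5.
From 5 via lambda: add 8.
From 8 via lambda: add 0.
From 0 via lambda: add 3.
No new states can be added; the closed set is {0, 3, 5, 6, 7, 8}.

{0, 3, 5, 6, 7, 8}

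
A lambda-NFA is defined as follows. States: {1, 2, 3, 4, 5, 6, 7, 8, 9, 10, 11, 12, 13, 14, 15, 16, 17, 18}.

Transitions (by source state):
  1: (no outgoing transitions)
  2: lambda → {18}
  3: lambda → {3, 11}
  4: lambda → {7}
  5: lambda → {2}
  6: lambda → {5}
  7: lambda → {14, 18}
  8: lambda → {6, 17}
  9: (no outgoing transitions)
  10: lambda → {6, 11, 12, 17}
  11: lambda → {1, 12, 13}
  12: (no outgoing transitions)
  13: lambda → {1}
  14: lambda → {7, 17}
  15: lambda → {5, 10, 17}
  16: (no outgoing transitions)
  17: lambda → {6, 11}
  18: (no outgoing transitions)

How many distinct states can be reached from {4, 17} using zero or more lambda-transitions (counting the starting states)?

Start with {4, 17}.
From 4 via lambda: add 7.
From 17 via lambda: add 6, 11.
From 6 via lambda: add 5.
From 7 via lambda: add 14, 18.
From 11 via lambda: add 1, 12, 13.
From 5 via lambda: add 2.
lambda-closure = {1, 2, 4, 5, 6, 7, 11, 12, 13, 14, 17, 18}, which has 12 states.

12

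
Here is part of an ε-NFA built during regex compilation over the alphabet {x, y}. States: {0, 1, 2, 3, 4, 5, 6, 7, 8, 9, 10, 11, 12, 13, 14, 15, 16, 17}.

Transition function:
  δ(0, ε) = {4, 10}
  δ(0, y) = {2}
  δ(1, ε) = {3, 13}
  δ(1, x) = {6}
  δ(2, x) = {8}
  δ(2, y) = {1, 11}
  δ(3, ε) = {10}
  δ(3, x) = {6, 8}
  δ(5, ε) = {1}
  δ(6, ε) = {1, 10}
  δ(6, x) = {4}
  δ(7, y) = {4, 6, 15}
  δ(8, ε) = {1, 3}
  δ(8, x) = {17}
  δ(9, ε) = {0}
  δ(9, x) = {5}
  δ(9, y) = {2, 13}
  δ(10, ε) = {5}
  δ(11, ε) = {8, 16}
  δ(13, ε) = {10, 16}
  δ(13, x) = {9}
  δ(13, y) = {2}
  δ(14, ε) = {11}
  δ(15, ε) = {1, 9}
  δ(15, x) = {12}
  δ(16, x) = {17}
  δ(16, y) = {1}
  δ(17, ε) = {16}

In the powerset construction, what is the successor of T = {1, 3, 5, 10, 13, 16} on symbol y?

{1, 2, 3, 5, 10, 13, 16}

13 on y → {2}.
16 on y → {1}.
No y-transition from 1, 3, 5, 10.
Union after reading y: {1, 2}.
Now take the ε-closure:
From 1 via ε: add 3, 13.
From 3 via ε: add 10.
From 13 via ε: add 16.
From 10 via ε: add 5.
No new states can be added; the closed set is {1, 2, 3, 5, 10, 13, 16}.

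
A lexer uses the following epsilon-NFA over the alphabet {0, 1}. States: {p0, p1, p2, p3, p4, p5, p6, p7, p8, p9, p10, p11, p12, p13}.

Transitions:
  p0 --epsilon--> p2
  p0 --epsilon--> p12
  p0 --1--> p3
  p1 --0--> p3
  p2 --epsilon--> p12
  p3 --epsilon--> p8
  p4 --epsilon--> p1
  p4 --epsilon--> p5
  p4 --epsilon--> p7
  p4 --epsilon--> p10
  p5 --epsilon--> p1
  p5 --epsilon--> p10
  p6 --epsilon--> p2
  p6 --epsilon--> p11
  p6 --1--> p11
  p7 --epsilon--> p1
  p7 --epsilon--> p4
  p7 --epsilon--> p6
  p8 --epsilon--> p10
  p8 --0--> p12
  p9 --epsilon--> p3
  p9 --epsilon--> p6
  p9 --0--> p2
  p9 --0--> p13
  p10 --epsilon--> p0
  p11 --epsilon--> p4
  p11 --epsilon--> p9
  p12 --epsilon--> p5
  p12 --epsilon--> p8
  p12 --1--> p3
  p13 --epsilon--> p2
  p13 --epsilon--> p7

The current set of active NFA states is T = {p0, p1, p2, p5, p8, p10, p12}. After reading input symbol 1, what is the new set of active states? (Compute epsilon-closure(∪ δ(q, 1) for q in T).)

p0 on 1 → {p3}.
p12 on 1 → {p3}.
No 1-transition from p1, p2, p5, p8, p10.
Union after reading 1: {p3}.
Now take the epsilon-closure:
From p3 via epsilon: add p8.
From p8 via epsilon: add p10.
From p10 via epsilon: add p0.
From p0 via epsilon: add p2, p12.
From p12 via epsilon: add p5.
From p5 via epsilon: add p1.
No new states can be added; the closed set is {p0, p1, p2, p3, p5, p8, p10, p12}.

{p0, p1, p2, p3, p5, p8, p10, p12}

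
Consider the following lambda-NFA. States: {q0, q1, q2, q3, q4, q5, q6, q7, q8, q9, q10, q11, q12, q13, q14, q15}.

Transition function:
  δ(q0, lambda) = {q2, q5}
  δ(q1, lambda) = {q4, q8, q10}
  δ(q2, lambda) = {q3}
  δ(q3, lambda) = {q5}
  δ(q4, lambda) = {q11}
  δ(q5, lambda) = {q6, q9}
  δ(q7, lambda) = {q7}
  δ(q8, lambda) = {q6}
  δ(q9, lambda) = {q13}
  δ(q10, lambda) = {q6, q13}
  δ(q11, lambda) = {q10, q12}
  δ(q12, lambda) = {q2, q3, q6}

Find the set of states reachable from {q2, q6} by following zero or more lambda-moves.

Start with {q2, q6}.
From q2 via lambda: add q3.
From q3 via lambda: add q5.
From q5 via lambda: add q9.
From q9 via lambda: add q13.
No new states can be added; the closed set is {q2, q3, q5, q6, q9, q13}.

{q2, q3, q5, q6, q9, q13}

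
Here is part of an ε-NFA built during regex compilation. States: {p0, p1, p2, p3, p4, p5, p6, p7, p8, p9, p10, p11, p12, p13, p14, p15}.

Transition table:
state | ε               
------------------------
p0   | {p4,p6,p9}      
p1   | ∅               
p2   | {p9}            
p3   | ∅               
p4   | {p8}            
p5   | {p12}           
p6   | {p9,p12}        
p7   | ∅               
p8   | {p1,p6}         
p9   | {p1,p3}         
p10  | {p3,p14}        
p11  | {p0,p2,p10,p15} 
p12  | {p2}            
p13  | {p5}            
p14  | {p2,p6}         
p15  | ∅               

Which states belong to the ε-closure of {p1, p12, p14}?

Start with {p1, p12, p14}.
From p12 via ε: add p2.
From p14 via ε: add p6.
From p2 via ε: add p9.
From p9 via ε: add p3.
No new states can be added; the closed set is {p1, p2, p3, p6, p9, p12, p14}.

{p1, p2, p3, p6, p9, p12, p14}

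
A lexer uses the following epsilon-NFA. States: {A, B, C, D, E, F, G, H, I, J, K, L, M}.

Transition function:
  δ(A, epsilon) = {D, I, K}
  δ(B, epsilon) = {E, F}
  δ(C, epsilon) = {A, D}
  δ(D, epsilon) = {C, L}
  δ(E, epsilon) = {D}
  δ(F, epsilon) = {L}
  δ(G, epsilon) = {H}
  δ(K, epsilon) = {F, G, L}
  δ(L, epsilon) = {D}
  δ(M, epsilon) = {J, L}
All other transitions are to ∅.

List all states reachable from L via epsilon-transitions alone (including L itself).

{A, C, D, F, G, H, I, K, L}

Start with {L}.
From L via epsilon: add D.
From D via epsilon: add C.
From C via epsilon: add A.
From A via epsilon: add I, K.
From K via epsilon: add F, G.
From G via epsilon: add H.
No new states can be added; the closed set is {A, C, D, F, G, H, I, K, L}.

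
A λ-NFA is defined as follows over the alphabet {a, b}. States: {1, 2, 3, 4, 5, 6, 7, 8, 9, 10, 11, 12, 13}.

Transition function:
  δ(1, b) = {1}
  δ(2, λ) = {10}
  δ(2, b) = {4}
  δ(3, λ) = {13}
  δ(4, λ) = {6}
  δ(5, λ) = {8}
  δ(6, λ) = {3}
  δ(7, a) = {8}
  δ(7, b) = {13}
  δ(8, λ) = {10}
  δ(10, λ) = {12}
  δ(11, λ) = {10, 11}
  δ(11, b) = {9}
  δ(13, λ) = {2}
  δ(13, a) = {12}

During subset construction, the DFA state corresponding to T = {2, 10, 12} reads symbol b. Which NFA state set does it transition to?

{2, 3, 4, 6, 10, 12, 13}

2 on b → {4}.
No b-transition from 10, 12.
Union after reading b: {4}.
Now take the λ-closure:
From 4 via λ: add 6.
From 6 via λ: add 3.
From 3 via λ: add 13.
From 13 via λ: add 2.
From 2 via λ: add 10.
From 10 via λ: add 12.
No new states can be added; the closed set is {2, 3, 4, 6, 10, 12, 13}.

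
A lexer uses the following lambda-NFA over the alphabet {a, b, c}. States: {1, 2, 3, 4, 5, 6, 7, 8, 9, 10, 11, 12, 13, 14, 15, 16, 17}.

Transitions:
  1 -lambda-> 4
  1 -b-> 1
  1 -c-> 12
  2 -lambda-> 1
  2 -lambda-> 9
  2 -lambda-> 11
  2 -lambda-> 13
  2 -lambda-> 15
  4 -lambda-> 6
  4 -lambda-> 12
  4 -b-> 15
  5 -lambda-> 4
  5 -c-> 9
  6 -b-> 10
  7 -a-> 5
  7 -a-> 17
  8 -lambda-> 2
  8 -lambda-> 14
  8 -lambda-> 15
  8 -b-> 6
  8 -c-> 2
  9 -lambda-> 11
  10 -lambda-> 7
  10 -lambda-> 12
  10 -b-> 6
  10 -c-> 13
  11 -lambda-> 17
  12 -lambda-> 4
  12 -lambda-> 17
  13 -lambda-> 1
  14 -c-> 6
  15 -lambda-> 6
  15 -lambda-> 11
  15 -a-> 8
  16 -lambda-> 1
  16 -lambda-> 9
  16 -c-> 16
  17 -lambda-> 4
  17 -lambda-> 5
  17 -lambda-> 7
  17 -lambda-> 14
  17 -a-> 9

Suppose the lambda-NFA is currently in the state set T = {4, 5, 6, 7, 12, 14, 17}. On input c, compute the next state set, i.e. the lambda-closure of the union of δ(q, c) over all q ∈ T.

{4, 5, 6, 7, 9, 11, 12, 14, 17}

5 on c → {9}.
14 on c → {6}.
No c-transition from 4, 6, 7, 12, 17.
Union after reading c: {6, 9}.
Now take the lambda-closure:
From 9 via lambda: add 11.
From 11 via lambda: add 17.
From 17 via lambda: add 4, 5, 7, 14.
From 4 via lambda: add 12.
No new states can be added; the closed set is {4, 5, 6, 7, 9, 11, 12, 14, 17}.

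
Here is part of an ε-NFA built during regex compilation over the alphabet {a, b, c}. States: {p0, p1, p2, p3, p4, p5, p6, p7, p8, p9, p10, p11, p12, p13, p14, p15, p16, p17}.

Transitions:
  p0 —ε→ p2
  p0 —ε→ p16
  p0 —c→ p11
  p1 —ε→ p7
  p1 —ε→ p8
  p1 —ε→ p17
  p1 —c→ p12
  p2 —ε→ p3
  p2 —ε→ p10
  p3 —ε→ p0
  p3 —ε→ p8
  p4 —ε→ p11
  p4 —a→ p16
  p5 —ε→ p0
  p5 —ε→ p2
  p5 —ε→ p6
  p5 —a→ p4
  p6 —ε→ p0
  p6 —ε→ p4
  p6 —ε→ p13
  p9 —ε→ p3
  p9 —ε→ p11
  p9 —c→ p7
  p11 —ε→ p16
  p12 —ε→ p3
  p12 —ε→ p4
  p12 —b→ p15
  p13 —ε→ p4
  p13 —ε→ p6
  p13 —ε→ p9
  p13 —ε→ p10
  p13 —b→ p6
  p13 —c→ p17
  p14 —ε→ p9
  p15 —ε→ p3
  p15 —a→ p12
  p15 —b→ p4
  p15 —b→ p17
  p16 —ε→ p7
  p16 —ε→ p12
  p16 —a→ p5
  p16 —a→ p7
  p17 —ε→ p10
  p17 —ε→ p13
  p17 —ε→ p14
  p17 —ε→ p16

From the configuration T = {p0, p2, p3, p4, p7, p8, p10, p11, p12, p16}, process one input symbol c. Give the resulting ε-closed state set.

{p0, p2, p3, p4, p7, p8, p10, p11, p12, p16}

p0 on c → {p11}.
No c-transition from p2, p3, p4, p7, p8, p10, p11, p12, p16.
Union after reading c: {p11}.
Now take the ε-closure:
From p11 via ε: add p16.
From p16 via ε: add p7, p12.
From p12 via ε: add p3, p4.
From p3 via ε: add p0, p8.
From p0 via ε: add p2.
From p2 via ε: add p10.
No new states can be added; the closed set is {p0, p2, p3, p4, p7, p8, p10, p11, p12, p16}.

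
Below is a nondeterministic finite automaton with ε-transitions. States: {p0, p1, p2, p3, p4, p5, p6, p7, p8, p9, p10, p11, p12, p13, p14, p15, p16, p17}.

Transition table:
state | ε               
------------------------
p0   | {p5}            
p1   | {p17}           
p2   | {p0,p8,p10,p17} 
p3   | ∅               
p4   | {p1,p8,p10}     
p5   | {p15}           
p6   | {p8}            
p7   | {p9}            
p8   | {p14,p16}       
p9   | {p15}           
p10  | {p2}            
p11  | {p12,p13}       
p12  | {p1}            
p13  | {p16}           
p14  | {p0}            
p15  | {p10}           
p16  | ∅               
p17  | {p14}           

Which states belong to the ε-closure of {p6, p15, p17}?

{p0, p2, p5, p6, p8, p10, p14, p15, p16, p17}

Start with {p6, p15, p17}.
From p6 via ε: add p8.
From p15 via ε: add p10.
From p17 via ε: add p14.
From p8 via ε: add p16.
From p10 via ε: add p2.
From p14 via ε: add p0.
From p0 via ε: add p5.
No new states can be added; the closed set is {p0, p2, p5, p6, p8, p10, p14, p15, p16, p17}.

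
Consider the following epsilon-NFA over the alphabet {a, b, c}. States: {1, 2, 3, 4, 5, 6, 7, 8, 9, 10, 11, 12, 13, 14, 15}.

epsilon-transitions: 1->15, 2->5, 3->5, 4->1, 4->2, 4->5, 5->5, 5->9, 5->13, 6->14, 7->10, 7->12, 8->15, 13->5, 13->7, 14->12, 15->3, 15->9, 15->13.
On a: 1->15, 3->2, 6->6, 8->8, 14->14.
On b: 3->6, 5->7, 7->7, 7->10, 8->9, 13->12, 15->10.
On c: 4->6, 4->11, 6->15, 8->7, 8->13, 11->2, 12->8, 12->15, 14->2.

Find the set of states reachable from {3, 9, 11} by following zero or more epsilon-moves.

Start with {3, 9, 11}.
From 3 via epsilon: add 5.
From 5 via epsilon: add 13.
From 13 via epsilon: add 7.
From 7 via epsilon: add 10, 12.
No new states can be added; the closed set is {3, 5, 7, 9, 10, 11, 12, 13}.

{3, 5, 7, 9, 10, 11, 12, 13}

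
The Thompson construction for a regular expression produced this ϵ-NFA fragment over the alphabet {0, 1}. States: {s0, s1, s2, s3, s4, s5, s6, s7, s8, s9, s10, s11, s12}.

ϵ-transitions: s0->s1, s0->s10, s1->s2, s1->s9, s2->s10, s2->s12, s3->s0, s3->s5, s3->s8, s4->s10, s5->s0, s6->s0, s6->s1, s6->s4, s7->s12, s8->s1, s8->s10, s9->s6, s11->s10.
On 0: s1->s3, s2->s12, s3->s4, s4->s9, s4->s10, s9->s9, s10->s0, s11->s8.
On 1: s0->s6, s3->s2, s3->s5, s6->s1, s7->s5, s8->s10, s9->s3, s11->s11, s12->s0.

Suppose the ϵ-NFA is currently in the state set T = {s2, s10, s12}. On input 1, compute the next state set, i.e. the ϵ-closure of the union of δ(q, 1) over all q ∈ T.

{s0, s1, s2, s4, s6, s9, s10, s12}

s12 on 1 → {s0}.
No 1-transition from s2, s10.
Union after reading 1: {s0}.
Now take the ϵ-closure:
From s0 via ϵ: add s1, s10.
From s1 via ϵ: add s2, s9.
From s2 via ϵ: add s12.
From s9 via ϵ: add s6.
From s6 via ϵ: add s4.
No new states can be added; the closed set is {s0, s1, s2, s4, s6, s9, s10, s12}.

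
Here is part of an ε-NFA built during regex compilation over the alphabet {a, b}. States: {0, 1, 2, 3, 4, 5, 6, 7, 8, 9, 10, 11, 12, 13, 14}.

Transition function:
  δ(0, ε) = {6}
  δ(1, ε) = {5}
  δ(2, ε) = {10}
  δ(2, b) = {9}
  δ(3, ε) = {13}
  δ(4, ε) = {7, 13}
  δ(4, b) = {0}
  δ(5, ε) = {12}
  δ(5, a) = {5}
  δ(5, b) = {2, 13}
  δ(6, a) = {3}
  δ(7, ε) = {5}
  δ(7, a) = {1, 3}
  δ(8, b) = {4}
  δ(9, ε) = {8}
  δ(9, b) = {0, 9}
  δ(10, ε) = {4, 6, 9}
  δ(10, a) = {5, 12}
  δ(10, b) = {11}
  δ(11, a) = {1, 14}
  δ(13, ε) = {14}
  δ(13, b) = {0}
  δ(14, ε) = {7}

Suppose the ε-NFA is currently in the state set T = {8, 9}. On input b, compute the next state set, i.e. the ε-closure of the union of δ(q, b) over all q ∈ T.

{0, 4, 5, 6, 7, 8, 9, 12, 13, 14}

8 on b → {4}.
9 on b → {0, 9}.
Union after reading b: {0, 4, 9}.
Now take the ε-closure:
From 0 via ε: add 6.
From 4 via ε: add 7, 13.
From 9 via ε: add 8.
From 7 via ε: add 5.
From 13 via ε: add 14.
From 5 via ε: add 12.
No new states can be added; the closed set is {0, 4, 5, 6, 7, 8, 9, 12, 13, 14}.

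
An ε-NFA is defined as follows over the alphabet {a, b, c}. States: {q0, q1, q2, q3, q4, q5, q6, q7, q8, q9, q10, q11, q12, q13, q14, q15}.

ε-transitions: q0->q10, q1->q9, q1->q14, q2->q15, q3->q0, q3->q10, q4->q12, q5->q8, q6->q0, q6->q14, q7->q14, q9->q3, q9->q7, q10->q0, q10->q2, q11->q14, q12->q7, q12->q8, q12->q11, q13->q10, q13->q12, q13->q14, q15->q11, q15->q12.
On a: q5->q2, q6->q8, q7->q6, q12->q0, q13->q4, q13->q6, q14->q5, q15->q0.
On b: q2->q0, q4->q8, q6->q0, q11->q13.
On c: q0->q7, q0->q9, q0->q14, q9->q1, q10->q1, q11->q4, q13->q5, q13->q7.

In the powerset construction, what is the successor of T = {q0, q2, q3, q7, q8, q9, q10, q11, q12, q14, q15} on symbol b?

q2 on b → {q0}.
q11 on b → {q13}.
No b-transition from q0, q3, q7, q8, q9, q10, q12, q14, q15.
Union after reading b: {q0, q13}.
Now take the ε-closure:
From q0 via ε: add q10.
From q13 via ε: add q12, q14.
From q10 via ε: add q2.
From q12 via ε: add q7, q8, q11.
From q2 via ε: add q15.
No new states can be added; the closed set is {q0, q2, q7, q8, q10, q11, q12, q13, q14, q15}.

{q0, q2, q7, q8, q10, q11, q12, q13, q14, q15}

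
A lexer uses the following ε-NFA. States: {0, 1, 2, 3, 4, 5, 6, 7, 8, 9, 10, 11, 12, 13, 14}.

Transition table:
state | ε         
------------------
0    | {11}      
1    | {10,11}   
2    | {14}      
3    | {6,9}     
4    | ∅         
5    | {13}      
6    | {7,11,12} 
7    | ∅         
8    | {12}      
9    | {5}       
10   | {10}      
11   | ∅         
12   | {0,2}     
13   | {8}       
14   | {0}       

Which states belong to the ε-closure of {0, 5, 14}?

Start with {0, 5, 14}.
From 0 via ε: add 11.
From 5 via ε: add 13.
From 13 via ε: add 8.
From 8 via ε: add 12.
From 12 via ε: add 2.
No new states can be added; the closed set is {0, 2, 5, 8, 11, 12, 13, 14}.

{0, 2, 5, 8, 11, 12, 13, 14}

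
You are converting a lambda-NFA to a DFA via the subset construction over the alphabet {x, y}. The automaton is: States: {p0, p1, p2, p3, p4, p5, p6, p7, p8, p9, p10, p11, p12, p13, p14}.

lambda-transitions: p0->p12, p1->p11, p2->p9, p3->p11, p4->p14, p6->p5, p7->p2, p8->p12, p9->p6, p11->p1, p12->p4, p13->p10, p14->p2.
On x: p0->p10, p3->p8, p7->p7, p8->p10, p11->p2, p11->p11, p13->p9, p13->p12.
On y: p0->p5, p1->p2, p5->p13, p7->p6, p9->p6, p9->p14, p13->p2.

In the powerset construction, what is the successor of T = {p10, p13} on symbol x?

{p2, p4, p5, p6, p9, p12, p14}

p13 on x → {p9, p12}.
No x-transition from p10.
Union after reading x: {p9, p12}.
Now take the lambda-closure:
From p9 via lambda: add p6.
From p12 via lambda: add p4.
From p4 via lambda: add p14.
From p6 via lambda: add p5.
From p14 via lambda: add p2.
No new states can be added; the closed set is {p2, p4, p5, p6, p9, p12, p14}.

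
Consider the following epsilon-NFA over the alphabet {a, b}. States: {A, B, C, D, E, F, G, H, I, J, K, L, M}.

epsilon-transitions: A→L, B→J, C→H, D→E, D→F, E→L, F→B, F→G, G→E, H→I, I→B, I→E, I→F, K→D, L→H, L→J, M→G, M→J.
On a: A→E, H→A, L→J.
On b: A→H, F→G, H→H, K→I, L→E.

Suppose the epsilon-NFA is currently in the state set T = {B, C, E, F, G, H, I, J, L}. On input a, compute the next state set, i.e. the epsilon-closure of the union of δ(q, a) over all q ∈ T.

{A, B, E, F, G, H, I, J, L}

H on a → {A}.
L on a → {J}.
No a-transition from B, C, E, F, G, I, J.
Union after reading a: {A, J}.
Now take the epsilon-closure:
From A via epsilon: add L.
From L via epsilon: add H.
From H via epsilon: add I.
From I via epsilon: add B, E, F.
From F via epsilon: add G.
No new states can be added; the closed set is {A, B, E, F, G, H, I, J, L}.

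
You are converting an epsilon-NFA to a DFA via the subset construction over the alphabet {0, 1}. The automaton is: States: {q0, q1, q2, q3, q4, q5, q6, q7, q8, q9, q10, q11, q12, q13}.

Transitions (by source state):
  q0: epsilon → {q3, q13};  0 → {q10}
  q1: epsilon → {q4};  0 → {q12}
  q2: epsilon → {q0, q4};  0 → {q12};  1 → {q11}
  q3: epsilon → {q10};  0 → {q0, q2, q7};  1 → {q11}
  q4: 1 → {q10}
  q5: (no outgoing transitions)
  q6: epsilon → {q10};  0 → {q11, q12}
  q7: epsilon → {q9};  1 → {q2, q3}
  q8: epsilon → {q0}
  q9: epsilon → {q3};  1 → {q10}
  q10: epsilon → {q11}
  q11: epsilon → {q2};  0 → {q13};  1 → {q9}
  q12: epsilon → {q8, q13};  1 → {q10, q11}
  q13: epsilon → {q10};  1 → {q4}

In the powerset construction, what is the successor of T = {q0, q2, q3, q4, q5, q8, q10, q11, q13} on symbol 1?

q2 on 1 → {q11}.
q3 on 1 → {q11}.
q4 on 1 → {q10}.
q11 on 1 → {q9}.
q13 on 1 → {q4}.
No 1-transition from q0, q5, q8, q10.
Union after reading 1: {q4, q9, q10, q11}.
Now take the epsilon-closure:
From q9 via epsilon: add q3.
From q11 via epsilon: add q2.
From q2 via epsilon: add q0.
From q0 via epsilon: add q13.
No new states can be added; the closed set is {q0, q2, q3, q4, q9, q10, q11, q13}.

{q0, q2, q3, q4, q9, q10, q11, q13}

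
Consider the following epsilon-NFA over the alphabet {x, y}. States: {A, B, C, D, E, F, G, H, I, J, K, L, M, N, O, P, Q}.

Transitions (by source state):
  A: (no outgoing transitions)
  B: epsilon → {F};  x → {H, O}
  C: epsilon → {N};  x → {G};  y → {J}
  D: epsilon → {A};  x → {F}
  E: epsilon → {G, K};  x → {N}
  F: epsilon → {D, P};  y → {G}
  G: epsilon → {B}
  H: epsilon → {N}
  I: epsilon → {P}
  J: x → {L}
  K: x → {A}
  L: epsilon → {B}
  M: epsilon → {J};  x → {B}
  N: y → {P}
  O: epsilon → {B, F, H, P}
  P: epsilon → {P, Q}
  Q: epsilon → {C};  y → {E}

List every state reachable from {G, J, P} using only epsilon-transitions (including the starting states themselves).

{A, B, C, D, F, G, J, N, P, Q}

Start with {G, J, P}.
From G via epsilon: add B.
From P via epsilon: add Q.
From B via epsilon: add F.
From Q via epsilon: add C.
From C via epsilon: add N.
From F via epsilon: add D.
From D via epsilon: add A.
No new states can be added; the closed set is {A, B, C, D, F, G, J, N, P, Q}.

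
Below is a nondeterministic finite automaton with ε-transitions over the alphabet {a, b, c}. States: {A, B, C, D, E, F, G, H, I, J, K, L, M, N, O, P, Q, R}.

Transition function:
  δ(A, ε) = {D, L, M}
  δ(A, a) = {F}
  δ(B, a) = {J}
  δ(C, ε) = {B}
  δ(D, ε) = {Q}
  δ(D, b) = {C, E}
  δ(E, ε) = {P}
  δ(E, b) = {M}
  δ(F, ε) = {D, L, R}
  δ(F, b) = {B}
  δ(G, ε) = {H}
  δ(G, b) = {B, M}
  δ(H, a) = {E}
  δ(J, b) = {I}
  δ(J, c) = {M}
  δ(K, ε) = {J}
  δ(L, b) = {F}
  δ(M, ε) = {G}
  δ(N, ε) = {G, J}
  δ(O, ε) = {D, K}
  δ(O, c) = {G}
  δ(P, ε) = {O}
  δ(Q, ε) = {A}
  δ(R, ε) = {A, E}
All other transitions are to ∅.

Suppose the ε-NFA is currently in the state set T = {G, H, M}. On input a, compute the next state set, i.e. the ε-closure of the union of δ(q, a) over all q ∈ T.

{A, D, E, G, H, J, K, L, M, O, P, Q}

H on a → {E}.
No a-transition from G, M.
Union after reading a: {E}.
Now take the ε-closure:
From E via ε: add P.
From P via ε: add O.
From O via ε: add D, K.
From D via ε: add Q.
From K via ε: add J.
From Q via ε: add A.
From A via ε: add L, M.
From M via ε: add G.
From G via ε: add H.
No new states can be added; the closed set is {A, D, E, G, H, J, K, L, M, O, P, Q}.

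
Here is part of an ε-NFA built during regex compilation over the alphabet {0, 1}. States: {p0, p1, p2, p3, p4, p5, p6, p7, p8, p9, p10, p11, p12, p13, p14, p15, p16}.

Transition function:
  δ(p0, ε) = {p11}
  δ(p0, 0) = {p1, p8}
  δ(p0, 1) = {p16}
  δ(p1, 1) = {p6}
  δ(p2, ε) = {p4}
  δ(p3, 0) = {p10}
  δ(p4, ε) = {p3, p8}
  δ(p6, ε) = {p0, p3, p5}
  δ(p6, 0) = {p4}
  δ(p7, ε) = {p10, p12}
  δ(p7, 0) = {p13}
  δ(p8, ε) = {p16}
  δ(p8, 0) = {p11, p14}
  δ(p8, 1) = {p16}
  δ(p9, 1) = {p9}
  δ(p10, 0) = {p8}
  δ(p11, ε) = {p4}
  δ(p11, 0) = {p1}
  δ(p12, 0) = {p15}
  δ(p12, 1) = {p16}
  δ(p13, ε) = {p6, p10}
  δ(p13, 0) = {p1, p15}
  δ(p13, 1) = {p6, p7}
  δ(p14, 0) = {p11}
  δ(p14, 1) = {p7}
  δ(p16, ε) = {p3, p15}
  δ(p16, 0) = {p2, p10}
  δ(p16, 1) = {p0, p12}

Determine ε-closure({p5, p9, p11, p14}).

Start with {p5, p9, p11, p14}.
From p11 via ε: add p4.
From p4 via ε: add p3, p8.
From p8 via ε: add p16.
From p16 via ε: add p15.
No new states can be added; the closed set is {p3, p4, p5, p8, p9, p11, p14, p15, p16}.

{p3, p4, p5, p8, p9, p11, p14, p15, p16}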